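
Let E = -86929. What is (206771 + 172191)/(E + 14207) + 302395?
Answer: 10995195114/36361 ≈ 3.0239e+5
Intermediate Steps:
(206771 + 172191)/(E + 14207) + 302395 = (206771 + 172191)/(-86929 + 14207) + 302395 = 378962/(-72722) + 302395 = 378962*(-1/72722) + 302395 = -189481/36361 + 302395 = 10995195114/36361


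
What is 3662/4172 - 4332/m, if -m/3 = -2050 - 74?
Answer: 219215/1107666 ≈ 0.19791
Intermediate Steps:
m = 6372 (m = -3*(-2050 - 74) = -3*(-2124) = 6372)
3662/4172 - 4332/m = 3662/4172 - 4332/6372 = 3662*(1/4172) - 4332*1/6372 = 1831/2086 - 361/531 = 219215/1107666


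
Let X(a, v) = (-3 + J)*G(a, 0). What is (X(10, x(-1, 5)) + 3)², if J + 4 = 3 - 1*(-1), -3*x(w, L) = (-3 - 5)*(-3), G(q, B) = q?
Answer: 729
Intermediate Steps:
x(w, L) = -8 (x(w, L) = -(-3 - 5)*(-3)/3 = -(-8)*(-3)/3 = -⅓*24 = -8)
J = 0 (J = -4 + (3 - 1*(-1)) = -4 + (3 + 1) = -4 + 4 = 0)
X(a, v) = -3*a (X(a, v) = (-3 + 0)*a = -3*a)
(X(10, x(-1, 5)) + 3)² = (-3*10 + 3)² = (-30 + 3)² = (-27)² = 729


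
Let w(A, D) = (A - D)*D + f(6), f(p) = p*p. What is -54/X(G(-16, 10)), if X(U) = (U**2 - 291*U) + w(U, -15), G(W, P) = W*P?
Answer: -54/74371 ≈ -0.00072609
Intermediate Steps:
f(p) = p**2
G(W, P) = P*W
w(A, D) = 36 + D*(A - D) (w(A, D) = (A - D)*D + 6**2 = D*(A - D) + 36 = 36 + D*(A - D))
X(U) = -189 + U**2 - 306*U (X(U) = (U**2 - 291*U) + (36 - 1*(-15)**2 + U*(-15)) = (U**2 - 291*U) + (36 - 1*225 - 15*U) = (U**2 - 291*U) + (36 - 225 - 15*U) = (U**2 - 291*U) + (-189 - 15*U) = -189 + U**2 - 306*U)
-54/X(G(-16, 10)) = -54/(-189 + (10*(-16))**2 - 3060*(-16)) = -54/(-189 + (-160)**2 - 306*(-160)) = -54/(-189 + 25600 + 48960) = -54/74371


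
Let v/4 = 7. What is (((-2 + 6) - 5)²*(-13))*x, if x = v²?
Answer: -10192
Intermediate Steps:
v = 28 (v = 4*7 = 28)
x = 784 (x = 28² = 784)
(((-2 + 6) - 5)²*(-13))*x = (((-2 + 6) - 5)²*(-13))*784 = ((4 - 5)²*(-13))*784 = ((-1)²*(-13))*784 = (1*(-13))*784 = -13*784 = -10192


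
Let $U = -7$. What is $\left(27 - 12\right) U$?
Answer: $-105$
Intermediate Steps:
$\left(27 - 12\right) U = \left(27 - 12\right) \left(-7\right) = 15 \left(-7\right) = -105$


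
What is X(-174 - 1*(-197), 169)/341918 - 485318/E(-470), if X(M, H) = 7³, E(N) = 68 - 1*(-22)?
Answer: -82969464527/15386310 ≈ -5392.4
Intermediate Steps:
E(N) = 90 (E(N) = 68 + 22 = 90)
X(M, H) = 343
X(-174 - 1*(-197), 169)/341918 - 485318/E(-470) = 343/341918 - 485318/90 = 343*(1/341918) - 485318*1/90 = 343/341918 - 242659/45 = -82969464527/15386310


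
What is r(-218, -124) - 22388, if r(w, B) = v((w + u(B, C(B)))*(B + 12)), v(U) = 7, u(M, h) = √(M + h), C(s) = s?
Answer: -22381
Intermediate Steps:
r(w, B) = 7
r(-218, -124) - 22388 = 7 - 22388 = -22381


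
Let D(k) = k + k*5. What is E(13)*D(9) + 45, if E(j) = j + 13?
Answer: 1449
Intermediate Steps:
D(k) = 6*k (D(k) = k + 5*k = 6*k)
E(j) = 13 + j
E(13)*D(9) + 45 = (13 + 13)*(6*9) + 45 = 26*54 + 45 = 1404 + 45 = 1449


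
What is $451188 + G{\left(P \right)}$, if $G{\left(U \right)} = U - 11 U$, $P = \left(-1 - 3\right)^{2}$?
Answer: $451028$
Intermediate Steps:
$P = 16$ ($P = \left(-4\right)^{2} = 16$)
$G{\left(U \right)} = - 10 U$
$451188 + G{\left(P \right)} = 451188 - 160 = 451028$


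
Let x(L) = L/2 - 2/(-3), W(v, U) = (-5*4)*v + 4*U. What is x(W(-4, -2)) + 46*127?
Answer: 17636/3 ≈ 5878.7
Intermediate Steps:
W(v, U) = -20*v + 4*U
x(L) = ⅔ + L/2 (x(L) = L*(½) - 2*(-⅓) = L/2 + ⅔ = ⅔ + L/2)
x(W(-4, -2)) + 46*127 = (⅔ + (-20*(-4) + 4*(-2))/2) + 46*127 = (⅔ + (80 - 8)/2) + 5842 = (⅔ + (½)*72) + 5842 = (⅔ + 36) + 5842 = 110/3 + 5842 = 17636/3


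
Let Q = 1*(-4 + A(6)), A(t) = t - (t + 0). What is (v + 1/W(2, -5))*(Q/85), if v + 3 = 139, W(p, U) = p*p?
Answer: -109/17 ≈ -6.4118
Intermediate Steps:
W(p, U) = p²
v = 136 (v = -3 + 139 = 136)
A(t) = 0 (A(t) = t - t = 0)
Q = -4 (Q = 1*(-4 + 0) = 1*(-4) = -4)
(v + 1/W(2, -5))*(Q/85) = (136 + 1/(2²))*(-4/85) = (136 + 1/4)*(-4*1/85) = (136 + ¼)*(-4/85) = (545/4)*(-4/85) = -109/17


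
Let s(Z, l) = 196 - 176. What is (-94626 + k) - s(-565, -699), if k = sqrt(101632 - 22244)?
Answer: -94646 + 2*sqrt(19847) ≈ -94364.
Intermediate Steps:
s(Z, l) = 20
k = 2*sqrt(19847) (k = sqrt(79388) = 2*sqrt(19847) ≈ 281.76)
(-94626 + k) - s(-565, -699) = (-94626 + 2*sqrt(19847)) - 1*20 = (-94626 + 2*sqrt(19847)) - 20 = -94646 + 2*sqrt(19847)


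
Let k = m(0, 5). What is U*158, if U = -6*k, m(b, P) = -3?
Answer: 2844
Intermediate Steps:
k = -3
U = 18 (U = -6*(-3) = 18)
U*158 = 18*158 = 2844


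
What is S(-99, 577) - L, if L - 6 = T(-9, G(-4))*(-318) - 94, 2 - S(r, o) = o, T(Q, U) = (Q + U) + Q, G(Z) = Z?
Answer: -7483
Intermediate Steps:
T(Q, U) = U + 2*Q
S(r, o) = 2 - o
L = 6908 (L = 6 + ((-4 + 2*(-9))*(-318) - 94) = 6 + ((-4 - 18)*(-318) - 94) = 6 + (-22*(-318) - 94) = 6 + (6996 - 94) = 6 + 6902 = 6908)
S(-99, 577) - L = (2 - 1*577) - 1*6908 = (2 - 577) - 6908 = -575 - 6908 = -7483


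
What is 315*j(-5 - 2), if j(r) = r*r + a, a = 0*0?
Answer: 15435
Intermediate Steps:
a = 0
j(r) = r² (j(r) = r*r + 0 = r² + 0 = r²)
315*j(-5 - 2) = 315*(-5 - 2)² = 315*(-7)² = 315*49 = 15435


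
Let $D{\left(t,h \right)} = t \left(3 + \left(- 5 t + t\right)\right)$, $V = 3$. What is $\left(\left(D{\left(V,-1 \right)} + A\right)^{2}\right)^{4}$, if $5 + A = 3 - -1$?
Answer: $377801998336$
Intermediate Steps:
$A = -1$ ($A = -5 + \left(3 - -1\right) = -5 + \left(3 + 1\right) = -5 + 4 = -1$)
$D{\left(t,h \right)} = t \left(3 - 4 t\right)$
$\left(\left(D{\left(V,-1 \right)} + A\right)^{2}\right)^{4} = \left(\left(3 \left(3 - 12\right) - 1\right)^{2}\right)^{4} = \left(\left(3 \left(-9\right) - 1\right)^{2}\right)^{4} = \left(\left(-27 - 1\right)^{2}\right)^{4} = \left(\left(-28\right)^{2}\right)^{4} = 784^{4} = 377801998336$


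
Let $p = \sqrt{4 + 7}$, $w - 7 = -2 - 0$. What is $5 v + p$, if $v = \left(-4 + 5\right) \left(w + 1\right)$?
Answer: $30 + \sqrt{11} \approx 33.317$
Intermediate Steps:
$w = 5$ ($w = 7 - 2 = 5$)
$p = \sqrt{11} \approx 3.3166$
$v = 6$ ($v = \left(-4 + 5\right) \left(5 + 1\right) = 1 \cdot 6 = 6$)
$5 v + p = 5 \cdot 6 + \sqrt{11} = 30 + \sqrt{11}$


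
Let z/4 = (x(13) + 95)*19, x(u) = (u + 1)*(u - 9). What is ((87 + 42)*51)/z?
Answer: 6579/11476 ≈ 0.57328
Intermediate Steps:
x(u) = (1 + u)*(-9 + u)
z = 11476 (z = 4*(((-9 + 13² - 8*13) + 95)*19) = 4*(((-9 + 169 - 104) + 95)*19) = 4*((56 + 95)*19) = 4*(151*19) = 4*2869 = 11476)
((87 + 42)*51)/z = ((87 + 42)*51)/11476 = (129*51)*(1/11476) = 6579*(1/11476) = 6579/11476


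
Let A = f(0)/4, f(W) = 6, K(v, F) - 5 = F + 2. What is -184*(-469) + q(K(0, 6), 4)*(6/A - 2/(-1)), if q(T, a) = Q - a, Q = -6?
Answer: 86236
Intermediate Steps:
K(v, F) = 7 + F (K(v, F) = 5 + (F + 2) = 5 + (2 + F) = 7 + F)
A = 3/2 (A = 6/4 = 6*(¼) = 3/2 ≈ 1.5000)
q(T, a) = -6 - a
-184*(-469) + q(K(0, 6), 4)*(6/A - 2/(-1)) = -184*(-469) + (-6 - 1*4)*(6/(3/2) - 2/(-1)) = 86296 + (-6 - 4)*(6*(⅔) - 2*(-1)) = 86296 - 10*(4 + 2) = 86296 - 10*6 = 86296 - 60 = 86236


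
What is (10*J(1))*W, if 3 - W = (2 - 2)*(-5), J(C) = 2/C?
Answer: 60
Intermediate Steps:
W = 3 (W = 3 - (2 - 2)*(-5) = 3 - 0*(-5) = 3 - 1*0 = 3 + 0 = 3)
(10*J(1))*W = (10*(2/1))*3 = (10*(2*1))*3 = (10*2)*3 = 20*3 = 60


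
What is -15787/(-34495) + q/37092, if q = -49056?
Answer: -92217943/106624045 ≈ -0.86489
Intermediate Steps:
-15787/(-34495) + q/37092 = -15787/(-34495) - 49056/37092 = -15787*(-1/34495) - 49056*1/37092 = 15787/34495 - 4088/3091 = -92217943/106624045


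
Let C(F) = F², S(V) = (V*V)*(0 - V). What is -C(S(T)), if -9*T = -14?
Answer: -7529536/531441 ≈ -14.168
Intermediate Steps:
T = 14/9 (T = -⅑*(-14) = 14/9 ≈ 1.5556)
S(V) = -V³ (S(V) = V²*(-V) = -V³)
-C(S(T)) = -(-(14/9)³)² = -(-1*2744/729)² = -(-2744/729)² = -1*7529536/531441 = -7529536/531441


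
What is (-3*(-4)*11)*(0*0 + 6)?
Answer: 792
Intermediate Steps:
(-3*(-4)*11)*(0*0 + 6) = (12*11)*(0 + 6) = 132*6 = 792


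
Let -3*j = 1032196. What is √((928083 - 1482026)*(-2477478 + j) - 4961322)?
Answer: 2*√3516680739093/3 ≈ 1.2502e+6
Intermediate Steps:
j = -1032196/3 (j = -⅓*1032196 = -1032196/3 ≈ -3.4407e+5)
√((928083 - 1482026)*(-2477478 + j) - 4961322) = √((928083 - 1482026)*(-2477478 - 1032196/3) - 4961322) = √(-553943*(-8464630/3) - 4961322) = √(4688922536090/3 - 4961322) = √(4688907652124/3) = 2*√3516680739093/3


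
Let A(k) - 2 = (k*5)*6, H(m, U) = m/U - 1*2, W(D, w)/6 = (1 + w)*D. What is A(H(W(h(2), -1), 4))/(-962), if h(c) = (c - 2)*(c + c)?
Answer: 29/481 ≈ 0.060291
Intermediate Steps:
h(c) = 2*c*(-2 + c) (h(c) = (-2 + c)*(2*c) = 2*c*(-2 + c))
W(D, w) = 6*D*(1 + w) (W(D, w) = 6*((1 + w)*D) = 6*(D*(1 + w)) = 6*D*(1 + w))
H(m, U) = -2 + m/U (H(m, U) = m/U - 2 = -2 + m/U)
A(k) = 2 + 30*k (A(k) = 2 + (k*5)*6 = 2 + (5*k)*6 = 2 + 30*k)
A(H(W(h(2), -1), 4))/(-962) = (2 + 30*(-2 + (6*(2*2*(-2 + 2))*(1 - 1))/4))/(-962) = (2 + 30*(-2 + (6*(2*2*0)*0)*(1/4)))*(-1/962) = (2 + 30*(-2 + (6*0*0)*(1/4)))*(-1/962) = (2 + 30*(-2 + 0*(1/4)))*(-1/962) = (2 + 30*(-2 + 0))*(-1/962) = (2 + 30*(-2))*(-1/962) = (2 - 60)*(-1/962) = -58*(-1/962) = 29/481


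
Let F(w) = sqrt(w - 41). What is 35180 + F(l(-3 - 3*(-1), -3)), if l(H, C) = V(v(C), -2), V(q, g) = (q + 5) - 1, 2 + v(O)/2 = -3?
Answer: 35180 + I*sqrt(47) ≈ 35180.0 + 6.8557*I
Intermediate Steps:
v(O) = -10 (v(O) = -4 + 2*(-3) = -4 - 6 = -10)
V(q, g) = 4 + q (V(q, g) = (5 + q) - 1 = 4 + q)
l(H, C) = -6 (l(H, C) = 4 - 10 = -6)
F(w) = sqrt(-41 + w)
35180 + F(l(-3 - 3*(-1), -3)) = 35180 + sqrt(-41 - 6) = 35180 + sqrt(-47) = 35180 + I*sqrt(47)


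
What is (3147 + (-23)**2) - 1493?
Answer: 2183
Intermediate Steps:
(3147 + (-23)**2) - 1493 = (3147 + 529) - 1493 = 3676 - 1493 = 2183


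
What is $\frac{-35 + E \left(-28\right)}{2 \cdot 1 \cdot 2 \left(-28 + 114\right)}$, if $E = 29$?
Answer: $- \frac{847}{344} \approx -2.4622$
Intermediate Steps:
$\frac{-35 + E \left(-28\right)}{2 \cdot 1 \cdot 2 \left(-28 + 114\right)} = \frac{-35 + 29 \left(-28\right)}{2 \cdot 1 \cdot 2 \left(-28 + 114\right)} = \frac{-35 - 812}{2 \cdot 2 \cdot 86} = - \frac{847}{4 \cdot 86} = - \frac{847}{344}$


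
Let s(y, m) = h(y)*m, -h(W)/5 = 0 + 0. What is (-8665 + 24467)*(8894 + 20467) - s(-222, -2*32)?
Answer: 463962522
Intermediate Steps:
h(W) = 0 (h(W) = -5*(0 + 0) = -5*0 = 0)
s(y, m) = 0 (s(y, m) = 0*m = 0)
(-8665 + 24467)*(8894 + 20467) - s(-222, -2*32) = (-8665 + 24467)*(8894 + 20467) - 1*0 = 15802*29361 + 0 = 463962522 + 0 = 463962522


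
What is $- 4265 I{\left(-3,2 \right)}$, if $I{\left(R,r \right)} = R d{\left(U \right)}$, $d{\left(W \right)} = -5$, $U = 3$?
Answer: $-63975$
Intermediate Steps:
$I{\left(R,r \right)} = - 5 R$ ($I{\left(R,r \right)} = R \left(-5\right) = - 5 R$)
$- 4265 I{\left(-3,2 \right)} = - 4265 \left(\left(-5\right) \left(-3\right)\right) = \left(-4265\right) 15 = -63975$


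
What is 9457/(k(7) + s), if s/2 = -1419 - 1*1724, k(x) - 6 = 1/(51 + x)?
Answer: -548506/364239 ≈ -1.5059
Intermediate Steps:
k(x) = 6 + 1/(51 + x)
s = -6286 (s = 2*(-1419 - 1*1724) = 2*(-1419 - 1724) = 2*(-3143) = -6286)
9457/(k(7) + s) = 9457/((307 + 6*7)/(51 + 7) - 6286) = 9457/((307 + 42)/58 - 6286) = 9457/((1/58)*349 - 6286) = 9457/(349/58 - 6286) = 9457/(-364239/58) = 9457*(-58/364239) = -548506/364239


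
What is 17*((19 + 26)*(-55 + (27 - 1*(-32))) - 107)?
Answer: 1241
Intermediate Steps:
17*((19 + 26)*(-55 + (27 - 1*(-32))) - 107) = 17*(45*(-55 + (27 + 32)) - 107) = 17*(45*(-55 + 59) - 107) = 17*(45*4 - 107) = 17*(180 - 107) = 17*73 = 1241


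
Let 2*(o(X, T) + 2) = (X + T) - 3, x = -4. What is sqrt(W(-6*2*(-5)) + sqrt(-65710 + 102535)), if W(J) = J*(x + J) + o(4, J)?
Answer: sqrt(13554 + 20*sqrt(1473))/2 ≈ 59.836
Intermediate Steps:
o(X, T) = -7/2 + T/2 + X/2 (o(X, T) = -2 + ((X + T) - 3)/2 = -2 + ((T + X) - 3)/2 = -2 + (-3 + T + X)/2 = -2 + (-3/2 + T/2 + X/2) = -7/2 + T/2 + X/2)
W(J) = -3/2 + J/2 + J*(-4 + J) (W(J) = J*(-4 + J) + (-7/2 + J/2 + (1/2)*4) = J*(-4 + J) + (-7/2 + J/2 + 2) = J*(-4 + J) + (-3/2 + J/2) = -3/2 + J/2 + J*(-4 + J))
sqrt(W(-6*2*(-5)) + sqrt(-65710 + 102535)) = sqrt((-3/2 + (-6*2*(-5))**2 - 7*(-6*2)*(-5)/2) + sqrt(-65710 + 102535)) = sqrt((-3/2 + (-12*(-5))**2 - (-42)*(-5)) + sqrt(36825)) = sqrt((-3/2 + 60**2 - 7/2*60) + 5*sqrt(1473)) = sqrt((-3/2 + 3600 - 210) + 5*sqrt(1473)) = sqrt(6777/2 + 5*sqrt(1473))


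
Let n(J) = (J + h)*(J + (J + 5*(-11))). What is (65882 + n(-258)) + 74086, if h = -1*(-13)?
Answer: 279863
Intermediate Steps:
h = 13
n(J) = (-55 + 2*J)*(13 + J) (n(J) = (J + 13)*(J + (J + 5*(-11))) = (13 + J)*(J + (J - 55)) = (13 + J)*(J + (-55 + J)) = (13 + J)*(-55 + 2*J) = (-55 + 2*J)*(13 + J))
(65882 + n(-258)) + 74086 = (65882 + (-715 - 29*(-258) + 2*(-258)²)) + 74086 = (65882 + (-715 + 7482 + 2*66564)) + 74086 = (65882 + (-715 + 7482 + 133128)) + 74086 = (65882 + 139895) + 74086 = 205777 + 74086 = 279863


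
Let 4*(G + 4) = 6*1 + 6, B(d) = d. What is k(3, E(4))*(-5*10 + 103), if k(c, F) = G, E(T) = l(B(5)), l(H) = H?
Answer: -53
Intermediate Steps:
G = -1 (G = -4 + (6*1 + 6)/4 = -4 + (6 + 6)/4 = -4 + (¼)*12 = -4 + 3 = -1)
E(T) = 5
k(c, F) = -1
k(3, E(4))*(-5*10 + 103) = -(-5*10 + 103) = -(-50 + 103) = -1*53 = -53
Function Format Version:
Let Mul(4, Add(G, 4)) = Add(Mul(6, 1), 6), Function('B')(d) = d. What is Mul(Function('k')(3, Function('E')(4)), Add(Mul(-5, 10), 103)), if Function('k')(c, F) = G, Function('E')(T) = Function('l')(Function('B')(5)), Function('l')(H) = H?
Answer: -53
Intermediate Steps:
G = -1 (G = Add(-4, Mul(Rational(1, 4), Add(Mul(6, 1), 6))) = Add(-4, Mul(Rational(1, 4), Add(6, 6))) = Add(-4, Mul(Rational(1, 4), 12)) = Add(-4, 3) = -1)
Function('E')(T) = 5
Function('k')(c, F) = -1
Mul(Function('k')(3, Function('E')(4)), Add(Mul(-5, 10), 103)) = Mul(-1, Add(Mul(-5, 10), 103)) = Mul(-1, Add(-50, 103)) = Mul(-1, 53) = -53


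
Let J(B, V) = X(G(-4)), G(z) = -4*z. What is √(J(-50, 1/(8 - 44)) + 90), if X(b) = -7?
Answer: √83 ≈ 9.1104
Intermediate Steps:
J(B, V) = -7
√(J(-50, 1/(8 - 44)) + 90) = √(-7 + 90) = √83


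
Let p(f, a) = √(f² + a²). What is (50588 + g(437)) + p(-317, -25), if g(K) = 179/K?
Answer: 22107135/437 + √101114 ≈ 50906.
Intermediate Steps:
p(f, a) = √(a² + f²)
(50588 + g(437)) + p(-317, -25) = (50588 + 179/437) + √((-25)² + (-317)²) = (50588 + 179*(1/437)) + √(625 + 100489) = (50588 + 179/437) + √101114 = 22107135/437 + √101114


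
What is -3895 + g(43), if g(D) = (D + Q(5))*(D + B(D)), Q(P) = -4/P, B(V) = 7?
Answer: -1785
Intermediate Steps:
g(D) = (7 + D)*(-4/5 + D) (g(D) = (D - 4/5)*(D + 7) = (D - 4*1/5)*(7 + D) = (D - 4/5)*(7 + D) = (-4/5 + D)*(7 + D) = (7 + D)*(-4/5 + D))
-3895 + g(43) = -3895 + (-28/5 + 43**2 + (31/5)*43) = -3895 + (-28/5 + 1849 + 1333/5) = -3895 + 2110 = -1785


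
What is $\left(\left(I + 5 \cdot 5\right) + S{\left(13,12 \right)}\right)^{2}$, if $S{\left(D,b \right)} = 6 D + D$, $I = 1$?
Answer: $13689$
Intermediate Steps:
$S{\left(D,b \right)} = 7 D$
$\left(\left(I + 5 \cdot 5\right) + S{\left(13,12 \right)}\right)^{2} = \left(\left(1 + 5 \cdot 5\right) + 7 \cdot 13\right)^{2} = \left(\left(1 + 25\right) + 91\right)^{2} = \left(26 + 91\right)^{2} = 117^{2} = 13689$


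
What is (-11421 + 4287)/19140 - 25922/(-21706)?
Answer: 980737/1193830 ≈ 0.82150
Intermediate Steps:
(-11421 + 4287)/19140 - 25922/(-21706) = -7134*1/19140 - 25922*(-1/21706) = -41/110 + 12961/10853 = 980737/1193830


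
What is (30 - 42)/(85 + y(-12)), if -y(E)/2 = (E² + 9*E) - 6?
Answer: -12/25 ≈ -0.48000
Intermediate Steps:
y(E) = 12 - 18*E - 2*E² (y(E) = -2*((E² + 9*E) - 6) = -2*(-6 + E² + 9*E) = 12 - 18*E - 2*E²)
(30 - 42)/(85 + y(-12)) = (30 - 42)/(85 + (12 - 18*(-12) - 2*(-12)²)) = -12/(85 + (12 + 216 - 2*144)) = -12/(85 + (12 + 216 - 288)) = -12/(85 - 60) = -12/25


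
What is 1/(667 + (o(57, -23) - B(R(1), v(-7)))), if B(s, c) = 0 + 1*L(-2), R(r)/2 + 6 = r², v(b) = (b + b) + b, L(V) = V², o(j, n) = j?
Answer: 1/720 ≈ 0.0013889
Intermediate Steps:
v(b) = 3*b (v(b) = 2*b + b = 3*b)
R(r) = -12 + 2*r²
B(s, c) = 4 (B(s, c) = 0 + 1*(-2)² = 0 + 1*4 = 0 + 4 = 4)
1/(667 + (o(57, -23) - B(R(1), v(-7)))) = 1/(667 + (57 - 1*4)) = 1/(667 + (57 - 4)) = 1/(667 + 53) = 1/720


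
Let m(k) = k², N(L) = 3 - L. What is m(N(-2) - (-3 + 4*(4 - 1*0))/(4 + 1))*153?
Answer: 22032/25 ≈ 881.28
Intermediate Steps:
m(N(-2) - (-3 + 4*(4 - 1*0))/(4 + 1))*153 = ((3 - 1*(-2)) - (-3 + 4*(4 - 1*0))/(4 + 1))²*153 = ((3 + 2) - (-3 + 4*(4 + 0))/5)²*153 = (5 - (-3 + 4*4)/5)²*153 = (5 - (-3 + 16)/5)²*153 = (5 - 13/5)²*153 = (12/5)²*153 = (144/25)*153 = 22032/25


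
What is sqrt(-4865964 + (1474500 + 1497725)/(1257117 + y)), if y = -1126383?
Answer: I*sqrt(1026736360076514)/14526 ≈ 2205.9*I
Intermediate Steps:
sqrt(-4865964 + (1474500 + 1497725)/(1257117 + y)) = sqrt(-4865964 + (1474500 + 1497725)/(1257117 - 1126383)) = sqrt(-4865964 + 2972225/130734) = sqrt(-636143965351/130734) = I*sqrt(1026736360076514)/14526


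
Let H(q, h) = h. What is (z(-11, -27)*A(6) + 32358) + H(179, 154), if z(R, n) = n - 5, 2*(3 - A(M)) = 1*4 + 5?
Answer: 32560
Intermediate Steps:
A(M) = -3/2 (A(M) = 3 - (1*4 + 5)/2 = 3 - (4 + 5)/2 = 3 - ½*9 = 3 - 9/2 = -3/2)
z(R, n) = -5 + n
(z(-11, -27)*A(6) + 32358) + H(179, 154) = ((-5 - 27)*(-3/2) + 32358) + 154 = (-32*(-3/2) + 32358) + 154 = (48 + 32358) + 154 = 32406 + 154 = 32560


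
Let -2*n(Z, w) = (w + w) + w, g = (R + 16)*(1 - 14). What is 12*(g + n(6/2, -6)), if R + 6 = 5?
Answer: -2232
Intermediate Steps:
R = -1 (R = -6 + 5 = -1)
g = -195 (g = (-1 + 16)*(1 - 14) = 15*(-13) = -195)
n(Z, w) = -3*w/2 (n(Z, w) = -((w + w) + w)/2 = -(2*w + w)/2 = -3*w/2)
12*(g + n(6/2, -6)) = 12*(-195 - 3/2*(-6)) = 12*(-195 + 9) = 12*(-186) = -2232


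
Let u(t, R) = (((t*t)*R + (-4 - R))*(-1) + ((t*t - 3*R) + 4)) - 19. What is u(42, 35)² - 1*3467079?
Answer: 3603376170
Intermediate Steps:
u(t, R) = -11 + t² - 2*R - R*t² (u(t, R) = ((t²*R + (-4 - R))*(-1) + ((t² - 3*R) + 4)) - 19 = ((R*t² + (-4 - R))*(-1) + (4 + t² - 3*R)) - 19 = ((-4 - R + R*t²)*(-1) + (4 + t² - 3*R)) - 19 = ((4 + R - R*t²) + (4 + t² - 3*R)) - 19 = (8 + t² - 2*R - R*t²) - 19 = -11 + t² - 2*R - R*t²)
u(42, 35)² - 1*3467079 = (-11 + 42² - 2*35 - 1*35*42²)² - 1*3467079 = (-11 + 1764 - 70 - 1*35*1764)² - 3467079 = (-11 + 1764 - 70 - 61740)² - 3467079 = (-60057)² - 3467079 = 3606843249 - 3467079 = 3603376170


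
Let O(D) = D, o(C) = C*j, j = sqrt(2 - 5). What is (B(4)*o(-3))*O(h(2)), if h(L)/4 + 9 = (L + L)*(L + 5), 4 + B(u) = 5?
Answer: -228*I*sqrt(3) ≈ -394.91*I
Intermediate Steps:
B(u) = 1 (B(u) = -4 + 5 = 1)
h(L) = -36 + 8*L*(5 + L) (h(L) = -36 + 4*((L + L)*(L + 5)) = -36 + 4*((2*L)*(5 + L)) = -36 + 4*(2*L*(5 + L)) = -36 + 8*L*(5 + L))
j = I*sqrt(3) (j = sqrt(-3) = I*sqrt(3) ≈ 1.732*I)
o(C) = I*C*sqrt(3) (o(C) = C*(I*sqrt(3)) = I*C*sqrt(3))
(B(4)*o(-3))*O(h(2)) = (1*(I*(-3)*sqrt(3)))*(-36 + 8*2**2 + 40*2) = (1*(-3*I*sqrt(3)))*(-36 + 8*4 + 80) = (-3*I*sqrt(3))*(-36 + 32 + 80) = -3*I*sqrt(3)*76 = -228*I*sqrt(3)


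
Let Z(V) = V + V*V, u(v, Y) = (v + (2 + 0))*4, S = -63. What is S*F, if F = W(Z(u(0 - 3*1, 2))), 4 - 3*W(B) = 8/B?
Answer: -70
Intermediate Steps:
u(v, Y) = 8 + 4*v (u(v, Y) = (v + 2)*4 = (2 + v)*4 = 8 + 4*v)
Z(V) = V + V**2
W(B) = 4/3 - 8/(3*B)
F = 10/9 (F = 4*(-2 + (8 + 4*(0 - 3*1))*(1 + (8 + 4*(0 - 3*1))))/(3*(((8 + 4*(0 - 3*1))*(1 + (8 + 4*(0 - 3*1)))))) = 4*(-2 + (8 + 4*(0 - 3))*(1 + (8 + 4*(0 - 3))))/(3*(((8 + 4*(0 - 3))*(1 + (8 + 4*(0 - 3)))))) = 4*(-2 + (8 + 4*(-3))*(1 + (8 + 4*(-3))))/(3*(((8 + 4*(-3))*(1 + (8 + 4*(-3)))))) = 4*(-2 + (8 - 12)*(1 + (8 - 12)))/(3*(((8 - 12)*(1 + (8 - 12))))) = 4*(-2 - 4*(1 - 4))/(3*((-4*(1 - 4)))) = 4*(-2 - 4*(-3))/(3*((-4*(-3)))) = (4/3)*(-2 + 12)/12 = (4/3)*(1/12)*10 = 10/9 ≈ 1.1111)
S*F = -63*10/9 = -70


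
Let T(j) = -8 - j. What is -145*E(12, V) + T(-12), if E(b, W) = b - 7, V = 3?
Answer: -721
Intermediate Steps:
E(b, W) = -7 + b
-145*E(12, V) + T(-12) = -145*(-7 + 12) + (-8 - 1*(-12)) = -145*5 + (-8 + 12) = -725 + 4 = -721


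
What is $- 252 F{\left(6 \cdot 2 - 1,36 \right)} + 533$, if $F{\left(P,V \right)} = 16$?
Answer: $-3499$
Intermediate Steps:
$- 252 F{\left(6 \cdot 2 - 1,36 \right)} + 533 = \left(-252\right) 16 + 533 = -4032 + 533 = -3499$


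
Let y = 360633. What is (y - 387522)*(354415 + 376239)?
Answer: -19646555406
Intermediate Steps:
(y - 387522)*(354415 + 376239) = (360633 - 387522)*(354415 + 376239) = -26889*730654 = -19646555406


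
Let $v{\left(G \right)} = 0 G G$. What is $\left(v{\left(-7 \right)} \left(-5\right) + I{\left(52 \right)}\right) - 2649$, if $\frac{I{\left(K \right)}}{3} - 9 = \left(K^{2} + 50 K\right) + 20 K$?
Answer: $16410$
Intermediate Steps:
$v{\left(G \right)} = 0$ ($v{\left(G \right)} = 0 G = 0$)
$I{\left(K \right)} = 27 + 3 K^{2} + 210 K$ ($I{\left(K \right)} = 27 + 3 \left(\left(K^{2} + 50 K\right) + 20 K\right) = 27 + 3 \left(K^{2} + 70 K\right) = 27 + \left(3 K^{2} + 210 K\right) = 27 + 3 K^{2} + 210 K$)
$\left(v{\left(-7 \right)} \left(-5\right) + I{\left(52 \right)}\right) - 2649 = \left(0 \left(-5\right) + \left(27 + 3 \cdot 52^{2} + 210 \cdot 52\right)\right) - 2649 = \left(0 + \left(27 + 3 \cdot 2704 + 10920\right)\right) - 2649 = \left(0 + \left(27 + 8112 + 10920\right)\right) - 2649 = \left(0 + 19059\right) - 2649 = 19059 - 2649 = 16410$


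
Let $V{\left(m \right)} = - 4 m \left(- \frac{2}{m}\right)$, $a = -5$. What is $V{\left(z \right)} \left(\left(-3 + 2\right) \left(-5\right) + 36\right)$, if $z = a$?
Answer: $328$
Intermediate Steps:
$z = -5$
$V{\left(m \right)} = 8$
$V{\left(z \right)} \left(\left(-3 + 2\right) \left(-5\right) + 36\right) = 8 \left(\left(-3 + 2\right) \left(-5\right) + 36\right) = 8 \left(\left(-1\right) \left(-5\right) + 36\right) = 8 \left(5 + 36\right) = 8 \cdot 41 = 328$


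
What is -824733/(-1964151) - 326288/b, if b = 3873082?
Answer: 20264917743/60375538757 ≈ 0.33565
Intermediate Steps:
-824733/(-1964151) - 326288/b = -824733/(-1964151) - 326288/3873082 = -824733*(-1/1964151) - 326288*1/3873082 = 13091/31177 - 163144/1936541 = 20264917743/60375538757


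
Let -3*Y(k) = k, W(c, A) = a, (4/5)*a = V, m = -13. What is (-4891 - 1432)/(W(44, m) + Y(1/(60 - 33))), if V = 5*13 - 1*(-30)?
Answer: -2048652/38471 ≈ -53.252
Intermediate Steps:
V = 95 (V = 65 + 30 = 95)
a = 475/4 (a = (5/4)*95 = 475/4 ≈ 118.75)
W(c, A) = 475/4
Y(k) = -k/3
(-4891 - 1432)/(W(44, m) + Y(1/(60 - 33))) = (-4891 - 1432)/(475/4 - 1/(3*(60 - 33))) = -6323/(475/4 - ⅓/27) = -6323/(475/4 - ⅓*1/27) = -6323/(475/4 - 1/81) = -6323/38471/324 = -6323*324/38471 = -2048652/38471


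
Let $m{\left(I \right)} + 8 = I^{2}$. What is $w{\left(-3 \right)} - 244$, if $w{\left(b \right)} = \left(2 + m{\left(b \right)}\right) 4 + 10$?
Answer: $-222$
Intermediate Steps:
$m{\left(I \right)} = -8 + I^{2}$
$w{\left(b \right)} = -14 + 4 b^{2}$ ($w{\left(b \right)} = \left(2 + \left(-8 + b^{2}\right)\right) 4 + 10 = \left(-6 + b^{2}\right) 4 + 10 = \left(-24 + 4 b^{2}\right) + 10 = -14 + 4 b^{2}$)
$w{\left(-3 \right)} - 244 = \left(-14 + 4 \left(-3\right)^{2}\right) - 244 = \left(-14 + 4 \cdot 9\right) - 244 = \left(-14 + 36\right) - 244 = 22 - 244 = -222$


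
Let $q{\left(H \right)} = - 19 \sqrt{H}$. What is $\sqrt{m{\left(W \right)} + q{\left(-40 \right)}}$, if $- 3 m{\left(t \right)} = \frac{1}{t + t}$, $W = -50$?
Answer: $\frac{\sqrt{3 - 34200 i \sqrt{10}}}{30} \approx 7.7514 - 7.7512 i$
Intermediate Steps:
$m{\left(t \right)} = - \frac{1}{6 t}$ ($m{\left(t \right)} = - \frac{1}{3 \left(t + t\right)} = - \frac{1}{3 \cdot 2 t} = - \frac{\frac{1}{2} \frac{1}{t}}{3} = - \frac{1}{6 t}$)
$\sqrt{m{\left(W \right)} + q{\left(-40 \right)}} = \sqrt{- \frac{1}{6 \left(-50\right)} - 19 \sqrt{-40}} = \sqrt{\left(- \frac{1}{6}\right) \left(- \frac{1}{50}\right) - 19 \cdot 2 i \sqrt{10}} = \sqrt{\frac{1}{300} - 38 i \sqrt{10}}$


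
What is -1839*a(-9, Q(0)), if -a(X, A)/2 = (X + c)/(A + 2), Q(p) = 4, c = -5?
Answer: -8582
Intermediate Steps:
a(X, A) = -2*(-5 + X)/(2 + A) (a(X, A) = -2*(X - 5)/(A + 2) = -2*(-5 + X)/(2 + A))
-1839*a(-9, Q(0)) = -3678*(5 - 1*(-9))/(2 + 4) = -3678*(5 + 9)/6 = -3678*14/6 = -1839*14/3 = -8582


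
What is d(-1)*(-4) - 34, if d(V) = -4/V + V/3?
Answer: -146/3 ≈ -48.667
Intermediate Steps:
d(V) = -4/V + V/3 (d(V) = -4/V + V*(⅓) = -4/V + V/3)
d(-1)*(-4) - 34 = (-4/(-1) + (⅓)*(-1))*(-4) - 34 = (-4*(-1) - ⅓)*(-4) - 34 = (4 - ⅓)*(-4) - 34 = (11/3)*(-4) - 34 = -44/3 - 34 = -146/3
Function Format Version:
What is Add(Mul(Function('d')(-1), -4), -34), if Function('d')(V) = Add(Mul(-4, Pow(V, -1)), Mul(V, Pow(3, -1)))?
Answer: Rational(-146, 3) ≈ -48.667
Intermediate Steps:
Function('d')(V) = Add(Mul(-4, Pow(V, -1)), Mul(Rational(1, 3), V)) (Function('d')(V) = Add(Mul(-4, Pow(V, -1)), Mul(V, Rational(1, 3))) = Add(Mul(-4, Pow(V, -1)), Mul(Rational(1, 3), V)))
Add(Mul(Function('d')(-1), -4), -34) = Add(Mul(Add(Mul(-4, Pow(-1, -1)), Mul(Rational(1, 3), -1)), -4), -34) = Add(Mul(Add(Mul(-4, -1), Rational(-1, 3)), -4), -34) = Add(Mul(Add(4, Rational(-1, 3)), -4), -34) = Add(Mul(Rational(11, 3), -4), -34) = Add(Rational(-44, 3), -34) = Rational(-146, 3)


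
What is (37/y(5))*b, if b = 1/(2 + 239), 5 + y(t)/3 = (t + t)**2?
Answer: 37/68685 ≈ 0.00053869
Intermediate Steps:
y(t) = -15 + 12*t**2 (y(t) = -15 + 3*(t + t)**2 = -15 + 3*(2*t)**2 = -15 + 3*(4*t**2) = -15 + 12*t**2)
b = 1/241 ≈ 0.0041494
(37/y(5))*b = (37/(-15 + 12*5**2))*(1/241) = (37/(-15 + 12*25))*(1/241) = (37/(-15 + 300))*(1/241) = (37/285)*(1/241) = 37/68685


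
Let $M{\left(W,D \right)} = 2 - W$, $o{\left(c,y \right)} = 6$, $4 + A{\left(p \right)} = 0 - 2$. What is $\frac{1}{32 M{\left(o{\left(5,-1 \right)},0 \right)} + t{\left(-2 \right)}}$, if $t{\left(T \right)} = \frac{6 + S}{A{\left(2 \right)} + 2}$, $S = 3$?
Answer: $- \frac{4}{521} \approx -0.0076775$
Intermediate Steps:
$A{\left(p \right)} = -6$ ($A{\left(p \right)} = -4 + \left(0 - 2\right) = -4 - 2 = -6$)
$t{\left(T \right)} = - \frac{9}{4}$ ($t{\left(T \right)} = \frac{6 + 3}{-6 + 2} = \frac{9}{-4} = 9 \left(- \frac{1}{4}\right) = - \frac{9}{4}$)
$\frac{1}{32 M{\left(o{\left(5,-1 \right)},0 \right)} + t{\left(-2 \right)}} = \frac{1}{32 \left(2 - 6\right) - \frac{9}{4}} = \frac{1}{32 \left(-4\right) - \frac{9}{4}} = \frac{1}{-128 - \frac{9}{4}} = \frac{1}{- \frac{521}{4}} = - \frac{4}{521}$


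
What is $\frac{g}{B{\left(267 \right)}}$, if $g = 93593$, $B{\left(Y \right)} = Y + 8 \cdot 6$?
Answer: $\frac{93593}{315} \approx 297.12$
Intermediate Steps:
$B{\left(Y \right)} = 48 + Y$ ($B{\left(Y \right)} = Y + 48 = 48 + Y$)
$\frac{g}{B{\left(267 \right)}} = \frac{93593}{48 + 267} = \frac{93593}{315}$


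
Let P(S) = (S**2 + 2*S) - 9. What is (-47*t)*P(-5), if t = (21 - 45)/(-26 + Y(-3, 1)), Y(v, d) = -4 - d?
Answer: -6768/31 ≈ -218.32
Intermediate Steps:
P(S) = -9 + S**2 + 2*S
t = 24/31 (t = (21 - 45)/(-26 + (-4 - 1*1)) = -24/(-26 + (-4 - 1)) = -24/(-26 - 5) = -24/(-31) = -24*(-1/31) = 24/31 ≈ 0.77419)
(-47*t)*P(-5) = (-47*24/31)*(-9 + (-5)**2 + 2*(-5)) = -1128*(-9 + 25 - 10)/31 = -1128/31*6 = -6768/31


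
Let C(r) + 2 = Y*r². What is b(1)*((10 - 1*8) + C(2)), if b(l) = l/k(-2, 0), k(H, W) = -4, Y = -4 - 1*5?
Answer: 9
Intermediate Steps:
Y = -9 (Y = -4 - 5 = -9)
C(r) = -2 - 9*r²
b(l) = -l/4 (b(l) = l/(-4) = l*(-¼) = -l/4)
b(1)*((10 - 1*8) + C(2)) = (-¼*1)*((10 - 1*8) + (-2 - 9*2²)) = -((10 - 8) + (-2 - 9*4))/4 = -(2 + (-2 - 36))/4 = -(2 - 38)/4 = -¼*(-36) = 9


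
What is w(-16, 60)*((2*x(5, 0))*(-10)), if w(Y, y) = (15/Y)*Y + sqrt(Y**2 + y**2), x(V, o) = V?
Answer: -1500 - 400*sqrt(241) ≈ -7709.7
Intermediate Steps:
w(Y, y) = 15 + sqrt(Y**2 + y**2)
w(-16, 60)*((2*x(5, 0))*(-10)) = (15 + sqrt((-16)**2 + 60**2))*((2*5)*(-10)) = (15 + sqrt(256 + 3600))*(10*(-10)) = (15 + sqrt(3856))*(-100) = (15 + 4*sqrt(241))*(-100) = -1500 - 400*sqrt(241)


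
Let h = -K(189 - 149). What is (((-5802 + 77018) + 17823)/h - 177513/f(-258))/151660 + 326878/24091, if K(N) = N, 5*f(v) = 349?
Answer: 690453560430599/51004829197600 ≈ 13.537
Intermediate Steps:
f(v) = 349/5 (f(v) = (1/5)*349 = 349/5)
h = -40 (h = -(189 - 149) = -1*40 = -40)
(((-5802 + 77018) + 17823)/h - 177513/f(-258))/151660 + 326878/24091 = (((-5802 + 77018) + 17823)/(-40) - 177513/349/5)/151660 + 326878/24091 = ((71216 + 17823)*(-1/40) - 177513*5/349)*(1/151660) + 326878*(1/24091) = (89039*(-1/40) - 887565/349)*(1/151660) + 326878/24091 = (-89039/40 - 887565/349)*(1/151660) + 326878/24091 = -66577211/13960*1/151660 + 326878/24091 = -66577211/2117173600 + 326878/24091 = 690453560430599/51004829197600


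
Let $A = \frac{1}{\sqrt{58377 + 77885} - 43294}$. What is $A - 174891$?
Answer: $- \frac{163893344484164}{937117087} - \frac{\sqrt{136262}}{1874234174} \approx -1.7489 \cdot 10^{5}$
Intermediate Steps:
$A = \frac{1}{-43294 + \sqrt{136262}}$ ($A = \frac{1}{\sqrt{136262} - 43294} = \frac{1}{-43294 + \sqrt{136262}} \approx -2.3297 \cdot 10^{-5}$)
$A - 174891 = \left(- \frac{21647}{937117087} - \frac{\sqrt{136262}}{1874234174}\right) - 174891 = - \frac{163893344484164}{937117087} - \frac{\sqrt{136262}}{1874234174}$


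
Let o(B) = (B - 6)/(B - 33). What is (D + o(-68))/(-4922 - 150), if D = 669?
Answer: -67643/512272 ≈ -0.13205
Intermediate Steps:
o(B) = (-6 + B)/(-33 + B)
(D + o(-68))/(-4922 - 150) = (669 + (-6 - 68)/(-33 - 68))/(-4922 - 150) = (669 - 74/(-101))/(-5072) = (669 - 1/101*(-74))*(-1/5072) = (669 + 74/101)*(-1/5072) = (67643/101)*(-1/5072) = -67643/512272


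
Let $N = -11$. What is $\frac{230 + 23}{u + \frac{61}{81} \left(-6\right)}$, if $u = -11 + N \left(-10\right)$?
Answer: $\frac{6831}{2551} \approx 2.6778$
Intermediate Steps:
$u = 99$ ($u = -11 - -110 = -11 + 110 = 99$)
$\frac{230 + 23}{u + \frac{61}{81} \left(-6\right)} = \frac{230 + 23}{99 + \frac{61}{81} \left(-6\right)} = \frac{253}{99 + 61 \cdot \frac{1}{81} \left(-6\right)} = \frac{253}{99 + \frac{61}{81} \left(-6\right)} = \frac{253}{99 - \frac{122}{27}} = \frac{253}{\frac{2551}{27}} = 253 \cdot \frac{27}{2551} = \frac{6831}{2551}$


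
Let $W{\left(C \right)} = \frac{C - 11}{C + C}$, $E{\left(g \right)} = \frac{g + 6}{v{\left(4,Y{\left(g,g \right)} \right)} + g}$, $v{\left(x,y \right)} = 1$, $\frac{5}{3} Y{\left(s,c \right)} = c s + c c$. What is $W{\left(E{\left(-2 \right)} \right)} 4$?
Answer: $\frac{15}{2} \approx 7.5$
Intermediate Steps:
$Y{\left(s,c \right)} = \frac{3 c^{2}}{5} + \frac{3 c s}{5}$ ($Y{\left(s,c \right)} = \frac{3 \left(c s + c c\right)}{5} = \frac{3 \left(c s + c^{2}\right)}{5} = \frac{3 \left(c^{2} + c s\right)}{5} = \frac{3 c^{2}}{5} + \frac{3 c s}{5}$)
$E{\left(g \right)} = \frac{6 + g}{1 + g}$ ($E{\left(g \right)} = \frac{g + 6}{1 + g} = \frac{6 + g}{1 + g}$)
$W{\left(C \right)} = \frac{-11 + C}{2 C}$
$W{\left(E{\left(-2 \right)} \right)} 4 = \frac{-11 + \frac{6 - 2}{1 - 2}}{2 \frac{6 - 2}{1 - 2}} \cdot 4 = \frac{-11 + \frac{1}{-1} \cdot 4}{2 \frac{1}{-1} \cdot 4} \cdot 4 = \frac{-11 - 4}{2 \left(\left(-1\right) 4\right)} 4 = \frac{-11 - 4}{2 \left(-4\right)} 4 = \frac{1}{2} \left(- \frac{1}{4}\right) \left(-15\right) 4 = \frac{15}{8} \cdot 4 = \frac{15}{2}$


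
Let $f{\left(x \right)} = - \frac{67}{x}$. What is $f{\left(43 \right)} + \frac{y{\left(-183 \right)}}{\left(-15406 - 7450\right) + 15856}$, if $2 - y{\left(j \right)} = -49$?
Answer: $- \frac{471193}{301000} \approx -1.5654$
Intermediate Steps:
$y{\left(j \right)} = 51$ ($y{\left(j \right)} = 2 - -49 = 2 + 49 = 51$)
$f{\left(43 \right)} + \frac{y{\left(-183 \right)}}{\left(-15406 - 7450\right) + 15856} = - \frac{67}{43} + \frac{51}{\left(-15406 - 7450\right) + 15856} = \left(-67\right) \frac{1}{43} + \frac{51}{-22856 + 15856} = - \frac{67}{43} + \frac{51}{-7000} = - \frac{67}{43} + 51 \left(- \frac{1}{7000}\right) = - \frac{67}{43} - \frac{51}{7000} = - \frac{471193}{301000}$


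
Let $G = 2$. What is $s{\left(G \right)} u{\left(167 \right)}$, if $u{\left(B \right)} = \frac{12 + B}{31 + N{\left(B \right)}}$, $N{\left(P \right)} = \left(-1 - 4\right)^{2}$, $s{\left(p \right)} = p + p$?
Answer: $\frac{179}{14} \approx 12.786$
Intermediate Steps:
$s{\left(p \right)} = 2 p$
$N{\left(P \right)} = 25$ ($N{\left(P \right)} = \left(-5\right)^{2} = 25$)
$u{\left(B \right)} = \frac{3}{14} + \frac{B}{56}$ ($u{\left(B \right)} = \frac{12 + B}{31 + 25} = \frac{12 + B}{56} = \left(12 + B\right) \frac{1}{56} = \frac{3}{14} + \frac{B}{56}$)
$s{\left(G \right)} u{\left(167 \right)} = 2 \cdot 2 \left(\frac{3}{14} + \frac{1}{56} \cdot 167\right) = 4 \left(\frac{3}{14} + \frac{167}{56}\right) = 4 \cdot \frac{179}{56} = \frac{179}{14}$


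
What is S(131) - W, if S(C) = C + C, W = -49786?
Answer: 50048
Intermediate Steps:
S(C) = 2*C
S(131) - W = 2*131 - 1*(-49786) = 262 + 49786 = 50048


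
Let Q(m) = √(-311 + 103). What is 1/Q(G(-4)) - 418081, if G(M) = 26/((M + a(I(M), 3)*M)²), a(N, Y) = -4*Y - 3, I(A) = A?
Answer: -418081 - I*√13/52 ≈ -4.1808e+5 - 0.069337*I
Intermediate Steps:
a(N, Y) = -3 - 4*Y
G(M) = 13/(98*M²) (G(M) = 26/((M + (-3 - 4*3)*M)²) = 26/((M + (-3 - 12)*M)²) = 26/((M - 15*M)²) = 26/((-14*M)²) = 26/((196*M²)) = 26*(1/(196*M²)) = 13/(98*M²))
Q(m) = 4*I*√13 (Q(m) = √(-208) = 4*I*√13)
1/Q(G(-4)) - 418081 = 1/(4*I*√13) - 418081 = -I*√13/52 - 418081 = -418081 - I*√13/52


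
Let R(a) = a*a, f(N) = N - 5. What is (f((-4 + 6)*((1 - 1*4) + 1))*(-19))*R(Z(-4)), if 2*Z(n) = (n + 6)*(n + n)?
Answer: 10944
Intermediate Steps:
f(N) = -5 + N
Z(n) = n*(6 + n) (Z(n) = ((n + 6)*(n + n))/2 = ((6 + n)*(2*n))/2 = (2*n*(6 + n))/2 = n*(6 + n))
R(a) = a²
(f((-4 + 6)*((1 - 1*4) + 1))*(-19))*R(Z(-4)) = ((-5 + (-4 + 6)*((1 - 1*4) + 1))*(-19))*(-4*(6 - 4))² = ((-5 + 2*((1 - 4) + 1))*(-19))*(-4*2)² = ((-5 + 2*(-3 + 1))*(-19))*(-8)² = ((-5 + 2*(-2))*(-19))*64 = ((-5 - 4)*(-19))*64 = -9*(-19)*64 = 171*64 = 10944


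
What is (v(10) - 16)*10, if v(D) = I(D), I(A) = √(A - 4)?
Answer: -160 + 10*√6 ≈ -135.51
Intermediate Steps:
I(A) = √(-4 + A)
v(D) = √(-4 + D)
(v(10) - 16)*10 = (√(-4 + 10) - 16)*10 = (√6 - 16)*10 = (-16 + √6)*10 = -160 + 10*√6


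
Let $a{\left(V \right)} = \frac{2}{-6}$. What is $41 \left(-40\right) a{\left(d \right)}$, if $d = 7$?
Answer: $\frac{1640}{3} \approx 546.67$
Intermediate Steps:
$a{\left(V \right)} = - \frac{1}{3}$ ($a{\left(V \right)} = 2 \left(- \frac{1}{6}\right) = - \frac{1}{3}$)
$41 \left(-40\right) a{\left(d \right)} = 41 \left(-40\right) \left(- \frac{1}{3}\right) = \left(-1640\right) \left(- \frac{1}{3}\right) = \frac{1640}{3}$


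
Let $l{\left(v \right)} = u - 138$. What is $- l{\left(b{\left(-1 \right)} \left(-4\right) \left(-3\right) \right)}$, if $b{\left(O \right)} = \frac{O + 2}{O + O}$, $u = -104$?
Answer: $242$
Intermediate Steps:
$b{\left(O \right)} = \frac{2 + O}{2 O}$
$l{\left(v \right)} = -242$ ($l{\left(v \right)} = -104 - 138 = -242$)
$- l{\left(b{\left(-1 \right)} \left(-4\right) \left(-3\right) \right)} = \left(-1\right) \left(-242\right) = 242$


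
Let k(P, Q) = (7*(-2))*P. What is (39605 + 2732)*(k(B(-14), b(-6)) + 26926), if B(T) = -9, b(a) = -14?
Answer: 1145300524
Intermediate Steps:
k(P, Q) = -14*P
(39605 + 2732)*(k(B(-14), b(-6)) + 26926) = (39605 + 2732)*(-14*(-9) + 26926) = 42337*(126 + 26926) = 42337*27052 = 1145300524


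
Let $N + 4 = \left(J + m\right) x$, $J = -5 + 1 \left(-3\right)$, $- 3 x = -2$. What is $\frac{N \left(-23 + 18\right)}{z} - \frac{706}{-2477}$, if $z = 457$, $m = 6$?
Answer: $\frac{1166086}{3395967} \approx 0.34337$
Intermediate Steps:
$x = \frac{2}{3}$ ($x = \left(- \frac{1}{3}\right) \left(-2\right) = \frac{2}{3} \approx 0.66667$)
$J = -8$ ($J = -5 - 3 = -8$)
$N = - \frac{16}{3}$ ($N = -4 + \left(-8 + 6\right) \frac{2}{3} = -4 - \frac{4}{3} = - \frac{16}{3} \approx -5.3333$)
$\frac{N \left(-23 + 18\right)}{z} - \frac{706}{-2477} = \frac{\left(- \frac{16}{3}\right) \left(-23 + 18\right)}{457} - \frac{706}{-2477} = \left(- \frac{16}{3}\right) \left(-5\right) \frac{1}{457} - - \frac{706}{2477} = \frac{80}{3} \cdot \frac{1}{457} + \frac{706}{2477} = \frac{80}{1371} + \frac{706}{2477} = \frac{1166086}{3395967}$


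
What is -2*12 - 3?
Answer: -27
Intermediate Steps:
-2*12 - 3 = -24 - 3 = -27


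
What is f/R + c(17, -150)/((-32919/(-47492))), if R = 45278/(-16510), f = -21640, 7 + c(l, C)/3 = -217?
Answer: 1719358577688/248417747 ≈ 6921.2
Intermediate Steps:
c(l, C) = -672 (c(l, C) = -21 + 3*(-217) = -21 - 651 = -672)
R = -22639/8255 (R = 45278*(-1/16510) = -22639/8255 ≈ -2.7425)
f/R + c(17, -150)/((-32919/(-47492))) = -21640/(-22639/8255) - 672/((-32919/(-47492))) = -21640*(-8255/22639) - 672/((-32919*(-1/47492))) = 178638200/22639 - 672/32919/47492 = 178638200/22639 - 672*47492/32919 = 178638200/22639 - 10638208/10973 = 1719358577688/248417747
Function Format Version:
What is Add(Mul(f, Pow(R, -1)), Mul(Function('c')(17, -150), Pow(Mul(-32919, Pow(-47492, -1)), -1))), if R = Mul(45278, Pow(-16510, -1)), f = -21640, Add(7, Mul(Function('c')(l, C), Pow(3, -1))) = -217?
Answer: Rational(1719358577688, 248417747) ≈ 6921.2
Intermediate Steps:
Function('c')(l, C) = -672 (Function('c')(l, C) = Add(-21, Mul(3, -217)) = Add(-21, -651) = -672)
R = Rational(-22639, 8255) (R = Mul(45278, Rational(-1, 16510)) = Rational(-22639, 8255) ≈ -2.7425)
Add(Mul(f, Pow(R, -1)), Mul(Function('c')(17, -150), Pow(Mul(-32919, Pow(-47492, -1)), -1))) = Add(Mul(-21640, Pow(Rational(-22639, 8255), -1)), Mul(-672, Pow(Mul(-32919, Pow(-47492, -1)), -1))) = Add(Mul(-21640, Rational(-8255, 22639)), Mul(-672, Pow(Mul(-32919, Rational(-1, 47492)), -1))) = Add(Rational(178638200, 22639), Mul(-672, Pow(Rational(32919, 47492), -1))) = Add(Rational(178638200, 22639), Mul(-672, Rational(47492, 32919))) = Add(Rational(178638200, 22639), Rational(-10638208, 10973)) = Rational(1719358577688, 248417747)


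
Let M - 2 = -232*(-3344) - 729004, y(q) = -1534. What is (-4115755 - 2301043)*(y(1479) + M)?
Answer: -290501279056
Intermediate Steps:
M = 46806 (M = 2 + (-232*(-3344) - 729004) = 2 + (775808 - 729004) = 2 + 46804 = 46806)
(-4115755 - 2301043)*(y(1479) + M) = (-4115755 - 2301043)*(-1534 + 46806) = -6416798*45272 = -290501279056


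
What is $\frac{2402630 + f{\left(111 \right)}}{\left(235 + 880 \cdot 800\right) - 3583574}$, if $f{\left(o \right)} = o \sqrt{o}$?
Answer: $- \frac{2402630}{2879339} - \frac{111 \sqrt{111}}{2879339} \approx -0.83484$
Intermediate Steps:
$f{\left(o \right)} = o^{\frac{3}{2}}$
$\frac{2402630 + f{\left(111 \right)}}{\left(235 + 880 \cdot 800\right) - 3583574} = \frac{2402630 + 111^{\frac{3}{2}}}{\left(235 + 880 \cdot 800\right) - 3583574} = \frac{2402630 + 111 \sqrt{111}}{\left(235 + 704000\right) - 3583574} = \frac{2402630 + 111 \sqrt{111}}{704235 - 3583574} = \frac{2402630 + 111 \sqrt{111}}{-2879339} = \left(2402630 + 111 \sqrt{111}\right) \left(- \frac{1}{2879339}\right) = - \frac{2402630}{2879339} - \frac{111 \sqrt{111}}{2879339}$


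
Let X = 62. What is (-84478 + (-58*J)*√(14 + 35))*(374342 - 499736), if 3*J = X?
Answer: 11645173588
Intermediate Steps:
J = 62/3 (J = (⅓)*62 = 62/3 ≈ 20.667)
(-84478 + (-58*J)*√(14 + 35))*(374342 - 499736) = (-84478 + (-58*62/3)*√(14 + 35))*(374342 - 499736) = (-84478 - 3596*√49/3)*(-125394) = (-84478 - 3596/3*7)*(-125394) = (-84478 - 25172/3)*(-125394) = -278606/3*(-125394) = 11645173588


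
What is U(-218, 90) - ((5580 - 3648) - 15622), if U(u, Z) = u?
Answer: 13472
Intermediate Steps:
U(-218, 90) - ((5580 - 3648) - 15622) = -218 - ((5580 - 3648) - 15622) = -218 - (1932 - 15622) = -218 - 1*(-13690) = -218 + 13690 = 13472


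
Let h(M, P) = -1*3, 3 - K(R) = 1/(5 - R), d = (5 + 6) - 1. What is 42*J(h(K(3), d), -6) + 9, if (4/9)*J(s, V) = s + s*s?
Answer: 576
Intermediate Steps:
d = 10 (d = 11 - 1 = 10)
K(R) = 3 - 1/(5 - R)
h(M, P) = -3
J(s, V) = 9*s/4 + 9*s²/4 (J(s, V) = 9*(s + s*s)/4 = 9*(s + s²)/4 = 9*s/4 + 9*s²/4)
42*J(h(K(3), d), -6) + 9 = 42*((9/4)*(-3)*(1 - 3)) + 9 = 42*((9/4)*(-3)*(-2)) + 9 = 42*(27/2) + 9 = 567 + 9 = 576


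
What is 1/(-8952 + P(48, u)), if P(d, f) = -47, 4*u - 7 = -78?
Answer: -1/8999 ≈ -0.00011112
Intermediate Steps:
u = -71/4 (u = 7/4 + (1/4)*(-78) = 7/4 - 39/2 = -71/4 ≈ -17.750)
1/(-8952 + P(48, u)) = 1/(-8952 - 47) = 1/(-8999) = -1/8999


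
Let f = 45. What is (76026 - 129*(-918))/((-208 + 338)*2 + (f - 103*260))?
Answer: -64816/8825 ≈ -7.3446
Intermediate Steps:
(76026 - 129*(-918))/((-208 + 338)*2 + (f - 103*260)) = (76026 - 129*(-918))/((-208 + 338)*2 + (45 - 103*260)) = (76026 + 118422)/(130*2 + (45 - 26780)) = 194448/(260 - 26735) = 194448/(-26475) = 194448*(-1/26475) = -64816/8825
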